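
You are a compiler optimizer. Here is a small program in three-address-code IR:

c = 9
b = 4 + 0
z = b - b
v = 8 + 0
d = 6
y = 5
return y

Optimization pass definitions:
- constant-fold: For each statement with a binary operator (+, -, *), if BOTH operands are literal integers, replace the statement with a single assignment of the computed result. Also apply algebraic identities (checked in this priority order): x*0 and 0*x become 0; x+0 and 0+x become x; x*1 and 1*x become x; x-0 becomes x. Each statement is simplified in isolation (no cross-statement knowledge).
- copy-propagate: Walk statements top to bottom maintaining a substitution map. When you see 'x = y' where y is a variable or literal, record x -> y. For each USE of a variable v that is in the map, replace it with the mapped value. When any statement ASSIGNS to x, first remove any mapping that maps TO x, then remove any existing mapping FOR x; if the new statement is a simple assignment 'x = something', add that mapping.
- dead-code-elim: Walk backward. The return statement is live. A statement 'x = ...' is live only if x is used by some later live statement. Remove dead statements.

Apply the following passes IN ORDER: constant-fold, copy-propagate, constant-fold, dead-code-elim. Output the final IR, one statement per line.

Initial IR:
  c = 9
  b = 4 + 0
  z = b - b
  v = 8 + 0
  d = 6
  y = 5
  return y
After constant-fold (7 stmts):
  c = 9
  b = 4
  z = b - b
  v = 8
  d = 6
  y = 5
  return y
After copy-propagate (7 stmts):
  c = 9
  b = 4
  z = 4 - 4
  v = 8
  d = 6
  y = 5
  return 5
After constant-fold (7 stmts):
  c = 9
  b = 4
  z = 0
  v = 8
  d = 6
  y = 5
  return 5
After dead-code-elim (1 stmts):
  return 5

Answer: return 5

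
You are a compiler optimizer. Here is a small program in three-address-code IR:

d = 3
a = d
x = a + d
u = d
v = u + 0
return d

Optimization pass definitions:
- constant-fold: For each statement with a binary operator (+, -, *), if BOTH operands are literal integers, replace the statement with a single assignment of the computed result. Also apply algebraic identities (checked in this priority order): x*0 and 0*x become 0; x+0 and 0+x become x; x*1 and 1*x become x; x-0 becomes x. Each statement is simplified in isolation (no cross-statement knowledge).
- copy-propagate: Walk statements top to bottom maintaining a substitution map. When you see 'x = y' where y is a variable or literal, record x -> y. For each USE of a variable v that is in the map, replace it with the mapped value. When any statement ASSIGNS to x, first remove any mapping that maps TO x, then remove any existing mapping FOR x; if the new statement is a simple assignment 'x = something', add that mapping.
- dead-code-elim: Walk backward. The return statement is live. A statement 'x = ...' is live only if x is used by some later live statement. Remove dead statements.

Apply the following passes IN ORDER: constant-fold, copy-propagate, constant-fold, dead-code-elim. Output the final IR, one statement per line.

Answer: return 3

Derivation:
Initial IR:
  d = 3
  a = d
  x = a + d
  u = d
  v = u + 0
  return d
After constant-fold (6 stmts):
  d = 3
  a = d
  x = a + d
  u = d
  v = u
  return d
After copy-propagate (6 stmts):
  d = 3
  a = 3
  x = 3 + 3
  u = 3
  v = 3
  return 3
After constant-fold (6 stmts):
  d = 3
  a = 3
  x = 6
  u = 3
  v = 3
  return 3
After dead-code-elim (1 stmts):
  return 3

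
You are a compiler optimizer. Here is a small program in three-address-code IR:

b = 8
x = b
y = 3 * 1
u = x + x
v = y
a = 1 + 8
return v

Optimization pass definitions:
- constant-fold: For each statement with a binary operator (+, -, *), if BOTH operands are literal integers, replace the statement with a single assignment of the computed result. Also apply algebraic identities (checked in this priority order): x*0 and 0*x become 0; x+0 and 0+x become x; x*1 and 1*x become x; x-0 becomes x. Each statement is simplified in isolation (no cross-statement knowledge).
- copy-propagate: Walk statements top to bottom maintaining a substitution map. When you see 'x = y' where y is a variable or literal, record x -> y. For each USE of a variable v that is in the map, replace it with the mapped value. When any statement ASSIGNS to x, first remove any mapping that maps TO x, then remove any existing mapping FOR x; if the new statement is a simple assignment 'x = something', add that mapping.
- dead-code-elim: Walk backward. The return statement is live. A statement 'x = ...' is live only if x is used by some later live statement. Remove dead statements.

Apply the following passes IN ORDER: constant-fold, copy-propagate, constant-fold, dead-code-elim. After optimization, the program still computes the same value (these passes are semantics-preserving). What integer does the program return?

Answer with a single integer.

Initial IR:
  b = 8
  x = b
  y = 3 * 1
  u = x + x
  v = y
  a = 1 + 8
  return v
After constant-fold (7 stmts):
  b = 8
  x = b
  y = 3
  u = x + x
  v = y
  a = 9
  return v
After copy-propagate (7 stmts):
  b = 8
  x = 8
  y = 3
  u = 8 + 8
  v = 3
  a = 9
  return 3
After constant-fold (7 stmts):
  b = 8
  x = 8
  y = 3
  u = 16
  v = 3
  a = 9
  return 3
After dead-code-elim (1 stmts):
  return 3
Evaluate:
  b = 8  =>  b = 8
  x = b  =>  x = 8
  y = 3 * 1  =>  y = 3
  u = x + x  =>  u = 16
  v = y  =>  v = 3
  a = 1 + 8  =>  a = 9
  return v = 3

Answer: 3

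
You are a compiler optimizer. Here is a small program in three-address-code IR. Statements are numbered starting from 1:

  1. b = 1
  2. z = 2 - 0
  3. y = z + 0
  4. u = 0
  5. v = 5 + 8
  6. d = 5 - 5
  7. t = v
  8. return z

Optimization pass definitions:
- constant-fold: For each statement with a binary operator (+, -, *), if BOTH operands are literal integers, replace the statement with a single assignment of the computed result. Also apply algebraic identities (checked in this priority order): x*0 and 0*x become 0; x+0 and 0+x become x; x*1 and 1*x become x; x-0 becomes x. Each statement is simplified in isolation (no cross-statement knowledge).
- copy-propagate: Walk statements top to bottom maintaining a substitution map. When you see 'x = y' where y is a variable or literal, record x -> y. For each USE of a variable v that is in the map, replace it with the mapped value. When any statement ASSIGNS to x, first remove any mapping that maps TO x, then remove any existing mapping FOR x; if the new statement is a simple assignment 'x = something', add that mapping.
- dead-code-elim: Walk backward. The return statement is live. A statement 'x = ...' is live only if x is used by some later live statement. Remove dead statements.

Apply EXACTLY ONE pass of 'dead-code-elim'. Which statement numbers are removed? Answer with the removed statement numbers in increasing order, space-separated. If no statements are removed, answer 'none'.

Backward liveness scan:
Stmt 1 'b = 1': DEAD (b not in live set [])
Stmt 2 'z = 2 - 0': KEEP (z is live); live-in = []
Stmt 3 'y = z + 0': DEAD (y not in live set ['z'])
Stmt 4 'u = 0': DEAD (u not in live set ['z'])
Stmt 5 'v = 5 + 8': DEAD (v not in live set ['z'])
Stmt 6 'd = 5 - 5': DEAD (d not in live set ['z'])
Stmt 7 't = v': DEAD (t not in live set ['z'])
Stmt 8 'return z': KEEP (return); live-in = ['z']
Removed statement numbers: [1, 3, 4, 5, 6, 7]
Surviving IR:
  z = 2 - 0
  return z

Answer: 1 3 4 5 6 7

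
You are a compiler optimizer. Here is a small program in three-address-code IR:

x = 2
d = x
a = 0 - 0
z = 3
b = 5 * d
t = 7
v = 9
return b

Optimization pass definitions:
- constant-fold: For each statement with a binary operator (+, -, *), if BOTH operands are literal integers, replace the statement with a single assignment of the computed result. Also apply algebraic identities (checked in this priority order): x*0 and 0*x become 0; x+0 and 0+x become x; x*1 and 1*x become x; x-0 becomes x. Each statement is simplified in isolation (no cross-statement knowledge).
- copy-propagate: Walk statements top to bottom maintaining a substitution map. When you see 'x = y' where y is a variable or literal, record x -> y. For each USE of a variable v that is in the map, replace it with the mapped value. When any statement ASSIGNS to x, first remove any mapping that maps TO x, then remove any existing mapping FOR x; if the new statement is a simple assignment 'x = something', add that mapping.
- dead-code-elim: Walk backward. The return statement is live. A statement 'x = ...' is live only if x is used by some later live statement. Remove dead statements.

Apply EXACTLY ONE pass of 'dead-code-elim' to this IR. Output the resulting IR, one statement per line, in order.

Applying dead-code-elim statement-by-statement:
  [8] return b  -> KEEP (return); live=['b']
  [7] v = 9  -> DEAD (v not live)
  [6] t = 7  -> DEAD (t not live)
  [5] b = 5 * d  -> KEEP; live=['d']
  [4] z = 3  -> DEAD (z not live)
  [3] a = 0 - 0  -> DEAD (a not live)
  [2] d = x  -> KEEP; live=['x']
  [1] x = 2  -> KEEP; live=[]
Result (4 stmts):
  x = 2
  d = x
  b = 5 * d
  return b

Answer: x = 2
d = x
b = 5 * d
return b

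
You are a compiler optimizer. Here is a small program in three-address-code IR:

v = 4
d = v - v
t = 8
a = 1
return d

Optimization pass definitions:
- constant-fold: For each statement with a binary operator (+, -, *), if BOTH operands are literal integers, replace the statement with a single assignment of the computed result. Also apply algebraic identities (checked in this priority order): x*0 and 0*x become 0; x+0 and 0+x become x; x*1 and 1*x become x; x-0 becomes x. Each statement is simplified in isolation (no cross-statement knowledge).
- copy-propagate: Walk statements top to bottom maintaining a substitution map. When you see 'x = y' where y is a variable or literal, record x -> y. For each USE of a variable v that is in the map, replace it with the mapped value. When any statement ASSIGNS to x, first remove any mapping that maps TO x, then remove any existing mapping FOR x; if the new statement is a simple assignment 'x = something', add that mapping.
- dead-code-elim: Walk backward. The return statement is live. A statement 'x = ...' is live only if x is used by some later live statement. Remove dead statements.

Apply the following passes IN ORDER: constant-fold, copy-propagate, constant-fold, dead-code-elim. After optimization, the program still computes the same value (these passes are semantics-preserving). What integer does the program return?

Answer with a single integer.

Initial IR:
  v = 4
  d = v - v
  t = 8
  a = 1
  return d
After constant-fold (5 stmts):
  v = 4
  d = v - v
  t = 8
  a = 1
  return d
After copy-propagate (5 stmts):
  v = 4
  d = 4 - 4
  t = 8
  a = 1
  return d
After constant-fold (5 stmts):
  v = 4
  d = 0
  t = 8
  a = 1
  return d
After dead-code-elim (2 stmts):
  d = 0
  return d
Evaluate:
  v = 4  =>  v = 4
  d = v - v  =>  d = 0
  t = 8  =>  t = 8
  a = 1  =>  a = 1
  return d = 0

Answer: 0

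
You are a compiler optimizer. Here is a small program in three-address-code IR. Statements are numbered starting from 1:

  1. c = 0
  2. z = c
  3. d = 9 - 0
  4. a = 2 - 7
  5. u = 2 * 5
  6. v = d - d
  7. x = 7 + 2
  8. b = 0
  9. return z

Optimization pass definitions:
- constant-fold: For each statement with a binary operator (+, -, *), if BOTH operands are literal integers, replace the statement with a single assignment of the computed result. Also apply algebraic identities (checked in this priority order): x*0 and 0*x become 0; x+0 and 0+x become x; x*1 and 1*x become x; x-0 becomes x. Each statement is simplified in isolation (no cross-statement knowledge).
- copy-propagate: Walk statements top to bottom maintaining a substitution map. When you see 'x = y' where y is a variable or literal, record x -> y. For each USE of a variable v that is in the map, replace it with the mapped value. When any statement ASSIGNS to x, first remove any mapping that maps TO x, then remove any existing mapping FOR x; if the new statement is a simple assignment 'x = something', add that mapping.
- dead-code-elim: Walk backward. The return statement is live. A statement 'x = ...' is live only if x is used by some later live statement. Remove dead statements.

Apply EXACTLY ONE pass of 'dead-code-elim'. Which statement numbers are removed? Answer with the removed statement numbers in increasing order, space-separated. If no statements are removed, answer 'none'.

Backward liveness scan:
Stmt 1 'c = 0': KEEP (c is live); live-in = []
Stmt 2 'z = c': KEEP (z is live); live-in = ['c']
Stmt 3 'd = 9 - 0': DEAD (d not in live set ['z'])
Stmt 4 'a = 2 - 7': DEAD (a not in live set ['z'])
Stmt 5 'u = 2 * 5': DEAD (u not in live set ['z'])
Stmt 6 'v = d - d': DEAD (v not in live set ['z'])
Stmt 7 'x = 7 + 2': DEAD (x not in live set ['z'])
Stmt 8 'b = 0': DEAD (b not in live set ['z'])
Stmt 9 'return z': KEEP (return); live-in = ['z']
Removed statement numbers: [3, 4, 5, 6, 7, 8]
Surviving IR:
  c = 0
  z = c
  return z

Answer: 3 4 5 6 7 8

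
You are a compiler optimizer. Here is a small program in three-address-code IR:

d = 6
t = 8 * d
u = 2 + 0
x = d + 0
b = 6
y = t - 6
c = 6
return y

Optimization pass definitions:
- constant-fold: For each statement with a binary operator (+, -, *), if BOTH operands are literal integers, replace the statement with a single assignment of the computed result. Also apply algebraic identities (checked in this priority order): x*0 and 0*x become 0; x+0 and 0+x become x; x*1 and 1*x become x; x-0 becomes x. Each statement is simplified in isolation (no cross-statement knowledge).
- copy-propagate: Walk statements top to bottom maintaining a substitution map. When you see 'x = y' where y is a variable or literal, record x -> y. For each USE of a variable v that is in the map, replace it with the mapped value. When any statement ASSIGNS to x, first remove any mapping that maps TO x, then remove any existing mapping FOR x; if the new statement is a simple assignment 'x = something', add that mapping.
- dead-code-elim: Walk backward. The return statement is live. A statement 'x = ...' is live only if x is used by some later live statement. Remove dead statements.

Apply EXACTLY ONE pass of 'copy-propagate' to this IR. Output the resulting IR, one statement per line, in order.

Applying copy-propagate statement-by-statement:
  [1] d = 6  (unchanged)
  [2] t = 8 * d  -> t = 8 * 6
  [3] u = 2 + 0  (unchanged)
  [4] x = d + 0  -> x = 6 + 0
  [5] b = 6  (unchanged)
  [6] y = t - 6  (unchanged)
  [7] c = 6  (unchanged)
  [8] return y  (unchanged)
Result (8 stmts):
  d = 6
  t = 8 * 6
  u = 2 + 0
  x = 6 + 0
  b = 6
  y = t - 6
  c = 6
  return y

Answer: d = 6
t = 8 * 6
u = 2 + 0
x = 6 + 0
b = 6
y = t - 6
c = 6
return y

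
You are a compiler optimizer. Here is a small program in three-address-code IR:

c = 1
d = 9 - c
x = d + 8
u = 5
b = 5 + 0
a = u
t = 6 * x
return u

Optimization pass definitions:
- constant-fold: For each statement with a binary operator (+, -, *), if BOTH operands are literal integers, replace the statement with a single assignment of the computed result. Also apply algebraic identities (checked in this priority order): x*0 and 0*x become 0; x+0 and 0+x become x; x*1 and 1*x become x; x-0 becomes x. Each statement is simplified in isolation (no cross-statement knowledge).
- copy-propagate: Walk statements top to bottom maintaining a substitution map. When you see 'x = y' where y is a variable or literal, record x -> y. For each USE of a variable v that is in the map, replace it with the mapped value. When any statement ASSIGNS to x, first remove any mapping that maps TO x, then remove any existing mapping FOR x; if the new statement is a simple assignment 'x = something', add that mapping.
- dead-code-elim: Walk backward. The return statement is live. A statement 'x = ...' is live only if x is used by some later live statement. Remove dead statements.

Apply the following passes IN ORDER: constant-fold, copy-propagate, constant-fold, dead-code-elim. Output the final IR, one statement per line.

Initial IR:
  c = 1
  d = 9 - c
  x = d + 8
  u = 5
  b = 5 + 0
  a = u
  t = 6 * x
  return u
After constant-fold (8 stmts):
  c = 1
  d = 9 - c
  x = d + 8
  u = 5
  b = 5
  a = u
  t = 6 * x
  return u
After copy-propagate (8 stmts):
  c = 1
  d = 9 - 1
  x = d + 8
  u = 5
  b = 5
  a = 5
  t = 6 * x
  return 5
After constant-fold (8 stmts):
  c = 1
  d = 8
  x = d + 8
  u = 5
  b = 5
  a = 5
  t = 6 * x
  return 5
After dead-code-elim (1 stmts):
  return 5

Answer: return 5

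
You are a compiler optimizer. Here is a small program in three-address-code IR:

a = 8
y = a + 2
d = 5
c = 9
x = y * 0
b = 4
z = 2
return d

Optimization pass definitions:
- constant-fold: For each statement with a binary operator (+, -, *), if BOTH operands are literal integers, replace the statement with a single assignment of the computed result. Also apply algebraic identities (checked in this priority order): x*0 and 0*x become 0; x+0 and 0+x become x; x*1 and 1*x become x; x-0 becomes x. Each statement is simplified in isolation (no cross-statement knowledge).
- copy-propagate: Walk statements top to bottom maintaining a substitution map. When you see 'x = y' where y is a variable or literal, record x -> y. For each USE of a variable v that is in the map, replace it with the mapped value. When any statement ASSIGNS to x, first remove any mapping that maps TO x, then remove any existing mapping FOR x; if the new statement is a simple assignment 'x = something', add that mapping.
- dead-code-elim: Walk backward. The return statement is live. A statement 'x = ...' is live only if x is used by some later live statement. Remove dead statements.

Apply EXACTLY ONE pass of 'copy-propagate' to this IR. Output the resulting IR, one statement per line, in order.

Answer: a = 8
y = 8 + 2
d = 5
c = 9
x = y * 0
b = 4
z = 2
return 5

Derivation:
Applying copy-propagate statement-by-statement:
  [1] a = 8  (unchanged)
  [2] y = a + 2  -> y = 8 + 2
  [3] d = 5  (unchanged)
  [4] c = 9  (unchanged)
  [5] x = y * 0  (unchanged)
  [6] b = 4  (unchanged)
  [7] z = 2  (unchanged)
  [8] return d  -> return 5
Result (8 stmts):
  a = 8
  y = 8 + 2
  d = 5
  c = 9
  x = y * 0
  b = 4
  z = 2
  return 5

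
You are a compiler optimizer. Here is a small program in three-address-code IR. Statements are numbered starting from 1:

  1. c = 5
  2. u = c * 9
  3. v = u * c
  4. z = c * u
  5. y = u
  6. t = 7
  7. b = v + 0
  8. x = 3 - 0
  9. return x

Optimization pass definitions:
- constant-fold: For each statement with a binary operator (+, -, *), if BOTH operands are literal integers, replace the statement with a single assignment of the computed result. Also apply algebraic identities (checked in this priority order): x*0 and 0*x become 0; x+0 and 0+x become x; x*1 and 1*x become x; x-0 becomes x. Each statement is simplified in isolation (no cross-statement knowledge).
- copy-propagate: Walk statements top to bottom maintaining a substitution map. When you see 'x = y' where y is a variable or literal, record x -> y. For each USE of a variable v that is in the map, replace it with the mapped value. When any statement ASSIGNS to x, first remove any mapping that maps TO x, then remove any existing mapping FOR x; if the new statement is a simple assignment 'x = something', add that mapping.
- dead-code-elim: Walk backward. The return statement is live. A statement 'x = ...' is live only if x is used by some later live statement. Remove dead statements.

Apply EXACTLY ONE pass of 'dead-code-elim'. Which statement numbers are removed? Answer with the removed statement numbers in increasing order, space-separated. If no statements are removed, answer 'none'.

Answer: 1 2 3 4 5 6 7

Derivation:
Backward liveness scan:
Stmt 1 'c = 5': DEAD (c not in live set [])
Stmt 2 'u = c * 9': DEAD (u not in live set [])
Stmt 3 'v = u * c': DEAD (v not in live set [])
Stmt 4 'z = c * u': DEAD (z not in live set [])
Stmt 5 'y = u': DEAD (y not in live set [])
Stmt 6 't = 7': DEAD (t not in live set [])
Stmt 7 'b = v + 0': DEAD (b not in live set [])
Stmt 8 'x = 3 - 0': KEEP (x is live); live-in = []
Stmt 9 'return x': KEEP (return); live-in = ['x']
Removed statement numbers: [1, 2, 3, 4, 5, 6, 7]
Surviving IR:
  x = 3 - 0
  return x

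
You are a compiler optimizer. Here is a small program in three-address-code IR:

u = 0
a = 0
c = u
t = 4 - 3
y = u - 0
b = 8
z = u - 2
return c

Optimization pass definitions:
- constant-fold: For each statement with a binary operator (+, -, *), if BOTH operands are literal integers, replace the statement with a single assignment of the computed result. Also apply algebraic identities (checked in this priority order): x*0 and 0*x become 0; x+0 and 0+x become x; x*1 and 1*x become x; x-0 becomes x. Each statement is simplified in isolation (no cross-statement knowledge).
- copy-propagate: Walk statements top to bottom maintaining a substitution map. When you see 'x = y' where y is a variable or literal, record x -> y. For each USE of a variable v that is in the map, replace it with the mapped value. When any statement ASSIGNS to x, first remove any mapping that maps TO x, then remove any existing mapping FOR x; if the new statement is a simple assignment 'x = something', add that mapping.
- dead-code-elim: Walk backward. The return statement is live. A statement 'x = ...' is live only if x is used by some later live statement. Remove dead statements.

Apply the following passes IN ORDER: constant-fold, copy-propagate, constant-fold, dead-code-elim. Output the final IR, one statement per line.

Initial IR:
  u = 0
  a = 0
  c = u
  t = 4 - 3
  y = u - 0
  b = 8
  z = u - 2
  return c
After constant-fold (8 stmts):
  u = 0
  a = 0
  c = u
  t = 1
  y = u
  b = 8
  z = u - 2
  return c
After copy-propagate (8 stmts):
  u = 0
  a = 0
  c = 0
  t = 1
  y = 0
  b = 8
  z = 0 - 2
  return 0
After constant-fold (8 stmts):
  u = 0
  a = 0
  c = 0
  t = 1
  y = 0
  b = 8
  z = -2
  return 0
After dead-code-elim (1 stmts):
  return 0

Answer: return 0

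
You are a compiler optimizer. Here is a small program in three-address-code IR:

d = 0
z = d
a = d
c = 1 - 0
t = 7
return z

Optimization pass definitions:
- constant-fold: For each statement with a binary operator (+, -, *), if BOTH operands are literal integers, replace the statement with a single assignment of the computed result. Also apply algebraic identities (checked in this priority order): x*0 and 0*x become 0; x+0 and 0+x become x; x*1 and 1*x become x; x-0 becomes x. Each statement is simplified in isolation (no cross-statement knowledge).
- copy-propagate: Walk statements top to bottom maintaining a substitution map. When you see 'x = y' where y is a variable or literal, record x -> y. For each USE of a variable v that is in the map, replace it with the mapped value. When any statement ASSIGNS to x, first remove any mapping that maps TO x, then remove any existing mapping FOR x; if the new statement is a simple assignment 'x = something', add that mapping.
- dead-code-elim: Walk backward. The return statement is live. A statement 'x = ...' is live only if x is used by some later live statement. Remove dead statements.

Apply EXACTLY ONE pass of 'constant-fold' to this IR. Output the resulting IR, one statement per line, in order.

Applying constant-fold statement-by-statement:
  [1] d = 0  (unchanged)
  [2] z = d  (unchanged)
  [3] a = d  (unchanged)
  [4] c = 1 - 0  -> c = 1
  [5] t = 7  (unchanged)
  [6] return z  (unchanged)
Result (6 stmts):
  d = 0
  z = d
  a = d
  c = 1
  t = 7
  return z

Answer: d = 0
z = d
a = d
c = 1
t = 7
return z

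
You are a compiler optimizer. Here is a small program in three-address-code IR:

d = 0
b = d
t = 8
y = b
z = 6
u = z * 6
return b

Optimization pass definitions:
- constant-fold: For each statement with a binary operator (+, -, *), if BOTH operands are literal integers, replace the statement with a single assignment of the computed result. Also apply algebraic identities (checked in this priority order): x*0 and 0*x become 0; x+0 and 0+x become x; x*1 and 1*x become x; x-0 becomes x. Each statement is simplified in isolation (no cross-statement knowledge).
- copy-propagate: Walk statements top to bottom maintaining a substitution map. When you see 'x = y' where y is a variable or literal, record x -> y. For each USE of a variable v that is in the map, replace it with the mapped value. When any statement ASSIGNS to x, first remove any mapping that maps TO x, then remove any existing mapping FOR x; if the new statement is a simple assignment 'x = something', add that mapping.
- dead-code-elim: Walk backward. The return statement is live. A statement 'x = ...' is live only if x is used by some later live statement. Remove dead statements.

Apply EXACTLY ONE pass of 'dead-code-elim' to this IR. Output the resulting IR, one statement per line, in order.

Applying dead-code-elim statement-by-statement:
  [7] return b  -> KEEP (return); live=['b']
  [6] u = z * 6  -> DEAD (u not live)
  [5] z = 6  -> DEAD (z not live)
  [4] y = b  -> DEAD (y not live)
  [3] t = 8  -> DEAD (t not live)
  [2] b = d  -> KEEP; live=['d']
  [1] d = 0  -> KEEP; live=[]
Result (3 stmts):
  d = 0
  b = d
  return b

Answer: d = 0
b = d
return b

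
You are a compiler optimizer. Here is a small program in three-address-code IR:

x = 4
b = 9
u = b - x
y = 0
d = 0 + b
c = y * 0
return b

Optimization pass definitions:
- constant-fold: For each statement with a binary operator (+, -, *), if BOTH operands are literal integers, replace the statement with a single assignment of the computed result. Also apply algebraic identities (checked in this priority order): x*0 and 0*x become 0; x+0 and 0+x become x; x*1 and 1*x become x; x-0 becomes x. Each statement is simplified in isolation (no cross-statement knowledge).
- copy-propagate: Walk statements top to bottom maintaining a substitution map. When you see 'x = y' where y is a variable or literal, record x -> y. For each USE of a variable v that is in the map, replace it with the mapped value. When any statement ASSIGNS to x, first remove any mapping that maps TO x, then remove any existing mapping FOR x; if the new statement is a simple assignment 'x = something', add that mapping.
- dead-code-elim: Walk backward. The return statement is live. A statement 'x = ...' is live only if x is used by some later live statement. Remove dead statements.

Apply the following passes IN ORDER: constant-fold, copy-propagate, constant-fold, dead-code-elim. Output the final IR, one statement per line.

Initial IR:
  x = 4
  b = 9
  u = b - x
  y = 0
  d = 0 + b
  c = y * 0
  return b
After constant-fold (7 stmts):
  x = 4
  b = 9
  u = b - x
  y = 0
  d = b
  c = 0
  return b
After copy-propagate (7 stmts):
  x = 4
  b = 9
  u = 9 - 4
  y = 0
  d = 9
  c = 0
  return 9
After constant-fold (7 stmts):
  x = 4
  b = 9
  u = 5
  y = 0
  d = 9
  c = 0
  return 9
After dead-code-elim (1 stmts):
  return 9

Answer: return 9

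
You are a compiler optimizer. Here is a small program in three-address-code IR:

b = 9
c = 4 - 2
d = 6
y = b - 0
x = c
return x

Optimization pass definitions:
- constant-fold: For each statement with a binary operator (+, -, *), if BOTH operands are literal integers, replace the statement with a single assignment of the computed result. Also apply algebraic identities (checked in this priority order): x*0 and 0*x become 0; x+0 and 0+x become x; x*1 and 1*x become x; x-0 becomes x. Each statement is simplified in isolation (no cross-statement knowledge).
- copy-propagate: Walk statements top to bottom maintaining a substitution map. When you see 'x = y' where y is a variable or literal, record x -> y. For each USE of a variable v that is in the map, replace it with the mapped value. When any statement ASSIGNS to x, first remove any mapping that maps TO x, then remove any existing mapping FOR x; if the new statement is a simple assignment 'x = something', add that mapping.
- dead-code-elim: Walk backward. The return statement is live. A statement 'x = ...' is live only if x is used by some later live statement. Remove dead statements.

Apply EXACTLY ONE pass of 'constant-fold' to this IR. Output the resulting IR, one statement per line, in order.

Answer: b = 9
c = 2
d = 6
y = b
x = c
return x

Derivation:
Applying constant-fold statement-by-statement:
  [1] b = 9  (unchanged)
  [2] c = 4 - 2  -> c = 2
  [3] d = 6  (unchanged)
  [4] y = b - 0  -> y = b
  [5] x = c  (unchanged)
  [6] return x  (unchanged)
Result (6 stmts):
  b = 9
  c = 2
  d = 6
  y = b
  x = c
  return x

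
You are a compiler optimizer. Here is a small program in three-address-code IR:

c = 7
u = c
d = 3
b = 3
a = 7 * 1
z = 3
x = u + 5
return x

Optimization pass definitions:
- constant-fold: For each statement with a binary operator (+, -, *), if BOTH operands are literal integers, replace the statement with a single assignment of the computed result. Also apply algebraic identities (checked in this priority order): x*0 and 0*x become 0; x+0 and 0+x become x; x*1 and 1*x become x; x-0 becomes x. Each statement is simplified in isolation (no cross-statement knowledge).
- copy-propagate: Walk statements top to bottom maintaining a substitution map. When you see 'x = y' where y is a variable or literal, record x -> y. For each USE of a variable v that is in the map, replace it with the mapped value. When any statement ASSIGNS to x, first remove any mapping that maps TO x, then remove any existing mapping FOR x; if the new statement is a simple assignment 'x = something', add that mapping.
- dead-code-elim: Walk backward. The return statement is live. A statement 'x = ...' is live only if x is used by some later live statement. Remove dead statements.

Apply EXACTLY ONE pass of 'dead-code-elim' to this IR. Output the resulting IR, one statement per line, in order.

Answer: c = 7
u = c
x = u + 5
return x

Derivation:
Applying dead-code-elim statement-by-statement:
  [8] return x  -> KEEP (return); live=['x']
  [7] x = u + 5  -> KEEP; live=['u']
  [6] z = 3  -> DEAD (z not live)
  [5] a = 7 * 1  -> DEAD (a not live)
  [4] b = 3  -> DEAD (b not live)
  [3] d = 3  -> DEAD (d not live)
  [2] u = c  -> KEEP; live=['c']
  [1] c = 7  -> KEEP; live=[]
Result (4 stmts):
  c = 7
  u = c
  x = u + 5
  return x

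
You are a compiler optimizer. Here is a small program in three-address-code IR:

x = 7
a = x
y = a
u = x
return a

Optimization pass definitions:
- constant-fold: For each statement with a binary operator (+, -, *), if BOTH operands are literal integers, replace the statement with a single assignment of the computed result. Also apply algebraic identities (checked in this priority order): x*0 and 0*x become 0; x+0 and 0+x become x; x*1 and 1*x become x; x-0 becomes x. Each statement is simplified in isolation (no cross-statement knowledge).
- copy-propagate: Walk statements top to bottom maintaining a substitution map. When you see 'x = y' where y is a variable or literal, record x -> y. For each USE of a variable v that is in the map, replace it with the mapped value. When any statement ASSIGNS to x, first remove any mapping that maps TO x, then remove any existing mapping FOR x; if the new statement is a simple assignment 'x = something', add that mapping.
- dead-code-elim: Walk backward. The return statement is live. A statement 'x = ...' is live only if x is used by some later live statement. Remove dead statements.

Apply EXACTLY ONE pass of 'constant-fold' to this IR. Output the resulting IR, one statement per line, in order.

Applying constant-fold statement-by-statement:
  [1] x = 7  (unchanged)
  [2] a = x  (unchanged)
  [3] y = a  (unchanged)
  [4] u = x  (unchanged)
  [5] return a  (unchanged)
Result (5 stmts):
  x = 7
  a = x
  y = a
  u = x
  return a

Answer: x = 7
a = x
y = a
u = x
return a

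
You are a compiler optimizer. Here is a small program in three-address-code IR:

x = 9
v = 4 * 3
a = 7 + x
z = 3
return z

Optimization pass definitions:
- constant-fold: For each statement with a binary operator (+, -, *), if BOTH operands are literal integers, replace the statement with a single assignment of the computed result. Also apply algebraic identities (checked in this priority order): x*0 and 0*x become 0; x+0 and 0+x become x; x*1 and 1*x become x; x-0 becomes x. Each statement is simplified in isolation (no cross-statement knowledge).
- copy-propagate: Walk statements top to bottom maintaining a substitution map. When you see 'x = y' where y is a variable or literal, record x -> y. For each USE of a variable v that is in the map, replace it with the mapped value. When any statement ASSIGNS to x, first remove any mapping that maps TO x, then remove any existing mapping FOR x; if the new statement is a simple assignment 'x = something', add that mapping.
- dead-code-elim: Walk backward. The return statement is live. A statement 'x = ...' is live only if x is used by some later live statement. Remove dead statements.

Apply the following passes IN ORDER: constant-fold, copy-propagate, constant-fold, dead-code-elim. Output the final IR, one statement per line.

Answer: return 3

Derivation:
Initial IR:
  x = 9
  v = 4 * 3
  a = 7 + x
  z = 3
  return z
After constant-fold (5 stmts):
  x = 9
  v = 12
  a = 7 + x
  z = 3
  return z
After copy-propagate (5 stmts):
  x = 9
  v = 12
  a = 7 + 9
  z = 3
  return 3
After constant-fold (5 stmts):
  x = 9
  v = 12
  a = 16
  z = 3
  return 3
After dead-code-elim (1 stmts):
  return 3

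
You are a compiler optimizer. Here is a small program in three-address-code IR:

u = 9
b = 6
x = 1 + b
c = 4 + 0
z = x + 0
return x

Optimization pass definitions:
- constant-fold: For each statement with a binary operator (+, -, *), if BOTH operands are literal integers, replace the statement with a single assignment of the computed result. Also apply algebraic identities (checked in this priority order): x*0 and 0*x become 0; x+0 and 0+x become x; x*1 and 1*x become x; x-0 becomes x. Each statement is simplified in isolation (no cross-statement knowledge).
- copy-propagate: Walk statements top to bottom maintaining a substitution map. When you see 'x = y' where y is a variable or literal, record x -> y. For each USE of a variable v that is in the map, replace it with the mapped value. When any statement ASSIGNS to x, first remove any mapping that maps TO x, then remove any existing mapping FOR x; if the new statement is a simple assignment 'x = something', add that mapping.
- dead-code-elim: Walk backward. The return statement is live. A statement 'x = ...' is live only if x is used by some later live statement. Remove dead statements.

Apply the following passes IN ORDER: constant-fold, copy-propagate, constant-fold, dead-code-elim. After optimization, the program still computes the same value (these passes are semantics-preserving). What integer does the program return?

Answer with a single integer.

Initial IR:
  u = 9
  b = 6
  x = 1 + b
  c = 4 + 0
  z = x + 0
  return x
After constant-fold (6 stmts):
  u = 9
  b = 6
  x = 1 + b
  c = 4
  z = x
  return x
After copy-propagate (6 stmts):
  u = 9
  b = 6
  x = 1 + 6
  c = 4
  z = x
  return x
After constant-fold (6 stmts):
  u = 9
  b = 6
  x = 7
  c = 4
  z = x
  return x
After dead-code-elim (2 stmts):
  x = 7
  return x
Evaluate:
  u = 9  =>  u = 9
  b = 6  =>  b = 6
  x = 1 + b  =>  x = 7
  c = 4 + 0  =>  c = 4
  z = x + 0  =>  z = 7
  return x = 7

Answer: 7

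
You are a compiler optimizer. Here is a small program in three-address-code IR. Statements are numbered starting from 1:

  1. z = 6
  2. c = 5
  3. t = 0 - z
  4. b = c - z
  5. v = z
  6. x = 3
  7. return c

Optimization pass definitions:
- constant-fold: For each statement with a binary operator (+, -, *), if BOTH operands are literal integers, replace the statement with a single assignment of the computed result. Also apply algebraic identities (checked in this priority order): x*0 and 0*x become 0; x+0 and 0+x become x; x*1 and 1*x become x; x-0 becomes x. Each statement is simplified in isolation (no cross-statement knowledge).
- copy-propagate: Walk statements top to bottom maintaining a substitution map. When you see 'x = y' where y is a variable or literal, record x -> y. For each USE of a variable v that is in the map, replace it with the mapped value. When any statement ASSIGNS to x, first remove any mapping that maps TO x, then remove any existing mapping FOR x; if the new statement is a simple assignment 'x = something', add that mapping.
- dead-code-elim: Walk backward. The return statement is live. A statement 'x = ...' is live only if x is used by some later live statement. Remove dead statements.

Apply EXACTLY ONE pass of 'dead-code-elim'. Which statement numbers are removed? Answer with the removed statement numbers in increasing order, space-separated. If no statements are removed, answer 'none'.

Answer: 1 3 4 5 6

Derivation:
Backward liveness scan:
Stmt 1 'z = 6': DEAD (z not in live set [])
Stmt 2 'c = 5': KEEP (c is live); live-in = []
Stmt 3 't = 0 - z': DEAD (t not in live set ['c'])
Stmt 4 'b = c - z': DEAD (b not in live set ['c'])
Stmt 5 'v = z': DEAD (v not in live set ['c'])
Stmt 6 'x = 3': DEAD (x not in live set ['c'])
Stmt 7 'return c': KEEP (return); live-in = ['c']
Removed statement numbers: [1, 3, 4, 5, 6]
Surviving IR:
  c = 5
  return c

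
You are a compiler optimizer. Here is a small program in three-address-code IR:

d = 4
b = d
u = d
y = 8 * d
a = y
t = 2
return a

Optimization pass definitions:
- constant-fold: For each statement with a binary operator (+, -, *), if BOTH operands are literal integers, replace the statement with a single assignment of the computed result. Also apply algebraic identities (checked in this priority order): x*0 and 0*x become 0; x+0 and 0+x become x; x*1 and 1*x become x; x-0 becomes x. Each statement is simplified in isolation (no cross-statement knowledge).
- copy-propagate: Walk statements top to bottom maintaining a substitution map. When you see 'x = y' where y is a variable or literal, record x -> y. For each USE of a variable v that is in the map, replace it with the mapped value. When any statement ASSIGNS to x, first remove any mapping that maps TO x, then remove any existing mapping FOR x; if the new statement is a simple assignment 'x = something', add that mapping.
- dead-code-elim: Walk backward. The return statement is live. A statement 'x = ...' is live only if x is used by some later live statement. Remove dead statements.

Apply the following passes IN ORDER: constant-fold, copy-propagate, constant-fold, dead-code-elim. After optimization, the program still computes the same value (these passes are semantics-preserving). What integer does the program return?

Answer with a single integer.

Answer: 32

Derivation:
Initial IR:
  d = 4
  b = d
  u = d
  y = 8 * d
  a = y
  t = 2
  return a
After constant-fold (7 stmts):
  d = 4
  b = d
  u = d
  y = 8 * d
  a = y
  t = 2
  return a
After copy-propagate (7 stmts):
  d = 4
  b = 4
  u = 4
  y = 8 * 4
  a = y
  t = 2
  return y
After constant-fold (7 stmts):
  d = 4
  b = 4
  u = 4
  y = 32
  a = y
  t = 2
  return y
After dead-code-elim (2 stmts):
  y = 32
  return y
Evaluate:
  d = 4  =>  d = 4
  b = d  =>  b = 4
  u = d  =>  u = 4
  y = 8 * d  =>  y = 32
  a = y  =>  a = 32
  t = 2  =>  t = 2
  return a = 32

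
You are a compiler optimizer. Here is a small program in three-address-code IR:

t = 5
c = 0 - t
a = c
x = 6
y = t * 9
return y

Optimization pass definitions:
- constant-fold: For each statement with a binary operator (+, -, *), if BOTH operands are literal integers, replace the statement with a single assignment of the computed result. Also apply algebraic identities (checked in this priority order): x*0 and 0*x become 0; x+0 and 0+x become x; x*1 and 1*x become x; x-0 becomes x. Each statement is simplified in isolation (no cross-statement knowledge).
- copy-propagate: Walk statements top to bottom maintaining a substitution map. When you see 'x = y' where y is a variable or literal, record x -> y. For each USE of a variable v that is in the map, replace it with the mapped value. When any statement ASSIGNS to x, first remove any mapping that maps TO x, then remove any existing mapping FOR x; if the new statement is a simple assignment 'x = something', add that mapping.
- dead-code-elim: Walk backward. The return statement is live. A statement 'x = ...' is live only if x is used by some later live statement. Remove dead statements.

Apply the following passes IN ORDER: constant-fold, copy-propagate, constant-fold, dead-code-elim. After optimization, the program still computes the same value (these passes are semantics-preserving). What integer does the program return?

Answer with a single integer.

Initial IR:
  t = 5
  c = 0 - t
  a = c
  x = 6
  y = t * 9
  return y
After constant-fold (6 stmts):
  t = 5
  c = 0 - t
  a = c
  x = 6
  y = t * 9
  return y
After copy-propagate (6 stmts):
  t = 5
  c = 0 - 5
  a = c
  x = 6
  y = 5 * 9
  return y
After constant-fold (6 stmts):
  t = 5
  c = -5
  a = c
  x = 6
  y = 45
  return y
After dead-code-elim (2 stmts):
  y = 45
  return y
Evaluate:
  t = 5  =>  t = 5
  c = 0 - t  =>  c = -5
  a = c  =>  a = -5
  x = 6  =>  x = 6
  y = t * 9  =>  y = 45
  return y = 45

Answer: 45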